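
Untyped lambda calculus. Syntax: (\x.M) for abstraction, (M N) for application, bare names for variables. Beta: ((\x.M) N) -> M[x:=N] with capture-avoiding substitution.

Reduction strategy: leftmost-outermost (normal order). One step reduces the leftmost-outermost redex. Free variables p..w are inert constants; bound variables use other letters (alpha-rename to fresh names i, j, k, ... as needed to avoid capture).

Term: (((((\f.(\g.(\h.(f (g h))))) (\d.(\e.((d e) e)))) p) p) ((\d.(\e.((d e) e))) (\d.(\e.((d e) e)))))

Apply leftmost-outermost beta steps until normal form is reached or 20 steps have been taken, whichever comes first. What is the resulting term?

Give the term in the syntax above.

Step 0: (((((\f.(\g.(\h.(f (g h))))) (\d.(\e.((d e) e)))) p) p) ((\d.(\e.((d e) e))) (\d.(\e.((d e) e)))))
Step 1: ((((\g.(\h.((\d.(\e.((d e) e))) (g h)))) p) p) ((\d.(\e.((d e) e))) (\d.(\e.((d e) e)))))
Step 2: (((\h.((\d.(\e.((d e) e))) (p h))) p) ((\d.(\e.((d e) e))) (\d.(\e.((d e) e)))))
Step 3: (((\d.(\e.((d e) e))) (p p)) ((\d.(\e.((d e) e))) (\d.(\e.((d e) e)))))
Step 4: ((\e.(((p p) e) e)) ((\d.(\e.((d e) e))) (\d.(\e.((d e) e)))))
Step 5: (((p p) ((\d.(\e.((d e) e))) (\d.(\e.((d e) e))))) ((\d.(\e.((d e) e))) (\d.(\e.((d e) e)))))
Step 6: (((p p) (\e.(((\d.(\e.((d e) e))) e) e))) ((\d.(\e.((d e) e))) (\d.(\e.((d e) e)))))
Step 7: (((p p) (\e.((\i.((e i) i)) e))) ((\d.(\e.((d e) e))) (\d.(\e.((d e) e)))))
Step 8: (((p p) (\e.((e e) e))) ((\d.(\e.((d e) e))) (\d.(\e.((d e) e)))))
Step 9: (((p p) (\e.((e e) e))) (\e.(((\d.(\e.((d e) e))) e) e)))
Step 10: (((p p) (\e.((e e) e))) (\e.((\i.((e i) i)) e)))
Step 11: (((p p) (\e.((e e) e))) (\e.((e e) e)))

Answer: (((p p) (\e.((e e) e))) (\e.((e e) e)))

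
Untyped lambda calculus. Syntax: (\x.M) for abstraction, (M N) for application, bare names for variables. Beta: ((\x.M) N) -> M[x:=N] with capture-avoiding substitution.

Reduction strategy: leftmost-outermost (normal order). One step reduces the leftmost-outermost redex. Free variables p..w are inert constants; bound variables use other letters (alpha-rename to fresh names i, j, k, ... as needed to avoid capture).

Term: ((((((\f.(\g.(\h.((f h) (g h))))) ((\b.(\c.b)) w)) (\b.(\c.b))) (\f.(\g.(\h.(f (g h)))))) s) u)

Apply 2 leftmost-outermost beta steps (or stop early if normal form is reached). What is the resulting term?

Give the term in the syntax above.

Answer: ((((\h.((((\b.(\c.b)) w) h) ((\b.(\c.b)) h))) (\f.(\g.(\h.(f (g h)))))) s) u)

Derivation:
Step 0: ((((((\f.(\g.(\h.((f h) (g h))))) ((\b.(\c.b)) w)) (\b.(\c.b))) (\f.(\g.(\h.(f (g h)))))) s) u)
Step 1: (((((\g.(\h.((((\b.(\c.b)) w) h) (g h)))) (\b.(\c.b))) (\f.(\g.(\h.(f (g h)))))) s) u)
Step 2: ((((\h.((((\b.(\c.b)) w) h) ((\b.(\c.b)) h))) (\f.(\g.(\h.(f (g h)))))) s) u)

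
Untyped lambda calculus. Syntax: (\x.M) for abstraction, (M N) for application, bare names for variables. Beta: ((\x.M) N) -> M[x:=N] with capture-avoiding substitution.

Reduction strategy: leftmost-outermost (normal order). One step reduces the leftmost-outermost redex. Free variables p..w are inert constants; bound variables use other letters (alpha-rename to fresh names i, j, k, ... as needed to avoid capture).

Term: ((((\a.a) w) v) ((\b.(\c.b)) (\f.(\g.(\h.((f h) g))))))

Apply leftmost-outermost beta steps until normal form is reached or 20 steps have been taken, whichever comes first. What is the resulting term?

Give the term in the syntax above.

Step 0: ((((\a.a) w) v) ((\b.(\c.b)) (\f.(\g.(\h.((f h) g))))))
Step 1: ((w v) ((\b.(\c.b)) (\f.(\g.(\h.((f h) g))))))
Step 2: ((w v) (\c.(\f.(\g.(\h.((f h) g))))))

Answer: ((w v) (\c.(\f.(\g.(\h.((f h) g))))))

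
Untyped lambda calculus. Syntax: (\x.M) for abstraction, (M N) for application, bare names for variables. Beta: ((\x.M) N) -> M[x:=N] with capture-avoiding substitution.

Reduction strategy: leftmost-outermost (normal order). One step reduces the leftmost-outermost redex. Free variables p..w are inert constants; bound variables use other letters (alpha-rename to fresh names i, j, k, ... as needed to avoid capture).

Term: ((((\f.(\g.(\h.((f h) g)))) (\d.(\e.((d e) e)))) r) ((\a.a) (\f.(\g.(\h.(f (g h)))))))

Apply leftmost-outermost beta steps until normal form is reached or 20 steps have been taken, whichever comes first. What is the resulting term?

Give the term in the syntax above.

Step 0: ((((\f.(\g.(\h.((f h) g)))) (\d.(\e.((d e) e)))) r) ((\a.a) (\f.(\g.(\h.(f (g h)))))))
Step 1: (((\g.(\h.(((\d.(\e.((d e) e))) h) g))) r) ((\a.a) (\f.(\g.(\h.(f (g h)))))))
Step 2: ((\h.(((\d.(\e.((d e) e))) h) r)) ((\a.a) (\f.(\g.(\h.(f (g h)))))))
Step 3: (((\d.(\e.((d e) e))) ((\a.a) (\f.(\g.(\h.(f (g h))))))) r)
Step 4: ((\e.((((\a.a) (\f.(\g.(\h.(f (g h)))))) e) e)) r)
Step 5: ((((\a.a) (\f.(\g.(\h.(f (g h)))))) r) r)
Step 6: (((\f.(\g.(\h.(f (g h))))) r) r)
Step 7: ((\g.(\h.(r (g h)))) r)
Step 8: (\h.(r (r h)))

Answer: (\h.(r (r h)))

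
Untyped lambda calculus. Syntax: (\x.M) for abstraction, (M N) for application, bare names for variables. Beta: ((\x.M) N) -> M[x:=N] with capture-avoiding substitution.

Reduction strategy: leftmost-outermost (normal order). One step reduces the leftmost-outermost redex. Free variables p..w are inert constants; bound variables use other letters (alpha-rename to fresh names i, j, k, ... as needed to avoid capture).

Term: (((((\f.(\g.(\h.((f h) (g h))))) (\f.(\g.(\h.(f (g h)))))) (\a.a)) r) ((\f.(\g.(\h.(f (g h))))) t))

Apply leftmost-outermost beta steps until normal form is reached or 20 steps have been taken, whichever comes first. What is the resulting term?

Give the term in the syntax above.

Answer: (r (r (\g.(\h.(t (g h))))))

Derivation:
Step 0: (((((\f.(\g.(\h.((f h) (g h))))) (\f.(\g.(\h.(f (g h)))))) (\a.a)) r) ((\f.(\g.(\h.(f (g h))))) t))
Step 1: ((((\g.(\h.(((\f.(\g.(\h.(f (g h))))) h) (g h)))) (\a.a)) r) ((\f.(\g.(\h.(f (g h))))) t))
Step 2: (((\h.(((\f.(\g.(\h.(f (g h))))) h) ((\a.a) h))) r) ((\f.(\g.(\h.(f (g h))))) t))
Step 3: ((((\f.(\g.(\h.(f (g h))))) r) ((\a.a) r)) ((\f.(\g.(\h.(f (g h))))) t))
Step 4: (((\g.(\h.(r (g h)))) ((\a.a) r)) ((\f.(\g.(\h.(f (g h))))) t))
Step 5: ((\h.(r (((\a.a) r) h))) ((\f.(\g.(\h.(f (g h))))) t))
Step 6: (r (((\a.a) r) ((\f.(\g.(\h.(f (g h))))) t)))
Step 7: (r (r ((\f.(\g.(\h.(f (g h))))) t)))
Step 8: (r (r (\g.(\h.(t (g h))))))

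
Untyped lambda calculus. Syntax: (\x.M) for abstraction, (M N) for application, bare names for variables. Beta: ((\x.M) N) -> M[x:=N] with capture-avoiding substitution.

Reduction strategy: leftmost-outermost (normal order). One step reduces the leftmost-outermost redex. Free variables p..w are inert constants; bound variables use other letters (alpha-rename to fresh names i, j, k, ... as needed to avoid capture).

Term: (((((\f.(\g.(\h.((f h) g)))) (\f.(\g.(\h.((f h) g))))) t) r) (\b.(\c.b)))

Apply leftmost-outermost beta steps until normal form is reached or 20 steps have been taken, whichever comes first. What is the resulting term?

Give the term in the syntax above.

Step 0: (((((\f.(\g.(\h.((f h) g)))) (\f.(\g.(\h.((f h) g))))) t) r) (\b.(\c.b)))
Step 1: ((((\g.(\h.(((\f.(\g.(\h.((f h) g)))) h) g))) t) r) (\b.(\c.b)))
Step 2: (((\h.(((\f.(\g.(\h.((f h) g)))) h) t)) r) (\b.(\c.b)))
Step 3: ((((\f.(\g.(\h.((f h) g)))) r) t) (\b.(\c.b)))
Step 4: (((\g.(\h.((r h) g))) t) (\b.(\c.b)))
Step 5: ((\h.((r h) t)) (\b.(\c.b)))
Step 6: ((r (\b.(\c.b))) t)

Answer: ((r (\b.(\c.b))) t)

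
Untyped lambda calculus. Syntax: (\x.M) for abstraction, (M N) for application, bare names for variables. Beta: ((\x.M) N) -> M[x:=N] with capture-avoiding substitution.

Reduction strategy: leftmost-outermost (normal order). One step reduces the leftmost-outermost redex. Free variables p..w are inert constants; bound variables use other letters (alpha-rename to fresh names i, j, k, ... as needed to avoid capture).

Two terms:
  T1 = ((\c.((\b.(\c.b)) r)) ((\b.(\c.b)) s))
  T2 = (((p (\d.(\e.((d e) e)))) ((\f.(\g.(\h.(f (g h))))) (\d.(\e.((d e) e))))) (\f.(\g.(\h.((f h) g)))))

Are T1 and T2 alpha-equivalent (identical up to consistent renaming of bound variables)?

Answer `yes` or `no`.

Term 1: ((\c.((\b.(\c.b)) r)) ((\b.(\c.b)) s))
Term 2: (((p (\d.(\e.((d e) e)))) ((\f.(\g.(\h.(f (g h))))) (\d.(\e.((d e) e))))) (\f.(\g.(\h.((f h) g)))))
Alpha-equivalence: compare structure up to binder renaming.
Result: False

Answer: no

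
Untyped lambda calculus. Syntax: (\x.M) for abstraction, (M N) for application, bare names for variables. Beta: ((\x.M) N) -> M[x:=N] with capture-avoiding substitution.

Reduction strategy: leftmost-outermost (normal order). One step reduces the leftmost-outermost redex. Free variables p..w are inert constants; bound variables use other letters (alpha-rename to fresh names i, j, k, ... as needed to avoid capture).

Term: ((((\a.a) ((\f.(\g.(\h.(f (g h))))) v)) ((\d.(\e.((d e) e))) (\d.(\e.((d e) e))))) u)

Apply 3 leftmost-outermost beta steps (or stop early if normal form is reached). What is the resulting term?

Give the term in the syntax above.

Step 0: ((((\a.a) ((\f.(\g.(\h.(f (g h))))) v)) ((\d.(\e.((d e) e))) (\d.(\e.((d e) e))))) u)
Step 1: ((((\f.(\g.(\h.(f (g h))))) v) ((\d.(\e.((d e) e))) (\d.(\e.((d e) e))))) u)
Step 2: (((\g.(\h.(v (g h)))) ((\d.(\e.((d e) e))) (\d.(\e.((d e) e))))) u)
Step 3: ((\h.(v (((\d.(\e.((d e) e))) (\d.(\e.((d e) e)))) h))) u)

Answer: ((\h.(v (((\d.(\e.((d e) e))) (\d.(\e.((d e) e)))) h))) u)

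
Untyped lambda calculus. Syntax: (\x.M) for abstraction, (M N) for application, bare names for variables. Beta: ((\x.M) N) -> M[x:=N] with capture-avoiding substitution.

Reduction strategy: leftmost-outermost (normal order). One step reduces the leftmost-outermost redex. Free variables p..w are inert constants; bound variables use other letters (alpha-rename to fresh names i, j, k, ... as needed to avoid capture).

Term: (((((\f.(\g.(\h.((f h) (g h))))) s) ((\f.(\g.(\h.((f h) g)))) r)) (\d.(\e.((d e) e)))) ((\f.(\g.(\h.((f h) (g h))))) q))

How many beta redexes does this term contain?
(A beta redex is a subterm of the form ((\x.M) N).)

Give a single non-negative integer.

Term: (((((\f.(\g.(\h.((f h) (g h))))) s) ((\f.(\g.(\h.((f h) g)))) r)) (\d.(\e.((d e) e)))) ((\f.(\g.(\h.((f h) (g h))))) q))
  Redex: ((\f.(\g.(\h.((f h) (g h))))) s)
  Redex: ((\f.(\g.(\h.((f h) g)))) r)
  Redex: ((\f.(\g.(\h.((f h) (g h))))) q)
Total redexes: 3

Answer: 3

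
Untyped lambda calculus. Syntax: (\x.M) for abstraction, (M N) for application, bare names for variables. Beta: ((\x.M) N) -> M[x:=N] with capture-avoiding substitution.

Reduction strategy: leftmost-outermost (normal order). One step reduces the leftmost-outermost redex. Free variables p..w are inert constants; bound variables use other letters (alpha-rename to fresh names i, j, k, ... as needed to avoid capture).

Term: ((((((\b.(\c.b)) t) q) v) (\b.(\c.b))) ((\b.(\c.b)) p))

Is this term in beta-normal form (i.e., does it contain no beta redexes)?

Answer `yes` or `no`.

Answer: no

Derivation:
Term: ((((((\b.(\c.b)) t) q) v) (\b.(\c.b))) ((\b.(\c.b)) p))
Found 2 beta redex(es).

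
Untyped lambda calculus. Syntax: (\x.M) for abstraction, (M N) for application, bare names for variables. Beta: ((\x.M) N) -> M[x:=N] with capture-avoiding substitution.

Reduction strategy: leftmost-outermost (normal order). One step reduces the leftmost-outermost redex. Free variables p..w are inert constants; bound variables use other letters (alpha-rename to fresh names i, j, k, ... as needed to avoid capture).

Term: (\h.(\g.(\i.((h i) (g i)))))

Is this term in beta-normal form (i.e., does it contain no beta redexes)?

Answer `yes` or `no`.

Term: (\h.(\g.(\i.((h i) (g i)))))
No beta redexes found.

Answer: yes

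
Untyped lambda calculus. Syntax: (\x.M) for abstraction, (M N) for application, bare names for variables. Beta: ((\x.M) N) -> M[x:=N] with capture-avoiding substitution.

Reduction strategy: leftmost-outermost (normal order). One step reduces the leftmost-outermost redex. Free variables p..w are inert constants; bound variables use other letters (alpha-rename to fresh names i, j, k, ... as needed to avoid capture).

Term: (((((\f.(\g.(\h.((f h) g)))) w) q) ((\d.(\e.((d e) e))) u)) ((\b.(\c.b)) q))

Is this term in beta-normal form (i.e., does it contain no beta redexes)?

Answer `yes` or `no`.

Term: (((((\f.(\g.(\h.((f h) g)))) w) q) ((\d.(\e.((d e) e))) u)) ((\b.(\c.b)) q))
Found 3 beta redex(es).

Answer: no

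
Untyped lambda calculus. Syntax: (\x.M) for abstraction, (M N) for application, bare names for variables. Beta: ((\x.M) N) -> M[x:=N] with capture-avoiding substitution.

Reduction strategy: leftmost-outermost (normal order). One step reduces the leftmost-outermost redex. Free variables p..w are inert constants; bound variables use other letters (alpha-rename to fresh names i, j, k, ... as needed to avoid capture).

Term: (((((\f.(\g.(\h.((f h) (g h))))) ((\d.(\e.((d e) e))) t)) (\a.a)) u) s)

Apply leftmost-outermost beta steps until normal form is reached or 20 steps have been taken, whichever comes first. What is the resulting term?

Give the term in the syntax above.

Answer: ((((t u) u) u) s)

Derivation:
Step 0: (((((\f.(\g.(\h.((f h) (g h))))) ((\d.(\e.((d e) e))) t)) (\a.a)) u) s)
Step 1: ((((\g.(\h.((((\d.(\e.((d e) e))) t) h) (g h)))) (\a.a)) u) s)
Step 2: (((\h.((((\d.(\e.((d e) e))) t) h) ((\a.a) h))) u) s)
Step 3: (((((\d.(\e.((d e) e))) t) u) ((\a.a) u)) s)
Step 4: ((((\e.((t e) e)) u) ((\a.a) u)) s)
Step 5: ((((t u) u) ((\a.a) u)) s)
Step 6: ((((t u) u) u) s)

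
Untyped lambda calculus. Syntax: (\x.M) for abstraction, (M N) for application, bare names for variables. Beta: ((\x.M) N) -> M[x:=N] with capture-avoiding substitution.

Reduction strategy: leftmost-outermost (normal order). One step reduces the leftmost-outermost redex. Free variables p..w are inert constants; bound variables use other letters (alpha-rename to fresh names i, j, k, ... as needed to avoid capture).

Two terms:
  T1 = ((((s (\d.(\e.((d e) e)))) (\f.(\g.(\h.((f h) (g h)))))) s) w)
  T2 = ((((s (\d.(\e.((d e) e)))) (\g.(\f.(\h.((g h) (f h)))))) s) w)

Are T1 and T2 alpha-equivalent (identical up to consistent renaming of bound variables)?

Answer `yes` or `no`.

Term 1: ((((s (\d.(\e.((d e) e)))) (\f.(\g.(\h.((f h) (g h)))))) s) w)
Term 2: ((((s (\d.(\e.((d e) e)))) (\g.(\f.(\h.((g h) (f h)))))) s) w)
Alpha-equivalence: compare structure up to binder renaming.
Result: True

Answer: yes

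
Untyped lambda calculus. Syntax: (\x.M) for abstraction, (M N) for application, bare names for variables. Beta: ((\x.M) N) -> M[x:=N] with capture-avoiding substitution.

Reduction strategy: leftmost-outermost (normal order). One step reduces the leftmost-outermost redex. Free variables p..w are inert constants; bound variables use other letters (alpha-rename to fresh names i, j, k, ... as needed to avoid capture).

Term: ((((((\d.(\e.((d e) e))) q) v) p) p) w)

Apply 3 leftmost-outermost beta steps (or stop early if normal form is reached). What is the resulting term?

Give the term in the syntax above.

Step 0: ((((((\d.(\e.((d e) e))) q) v) p) p) w)
Step 1: (((((\e.((q e) e)) v) p) p) w)
Step 2: (((((q v) v) p) p) w)
Step 3: (normal form reached)

Answer: (((((q v) v) p) p) w)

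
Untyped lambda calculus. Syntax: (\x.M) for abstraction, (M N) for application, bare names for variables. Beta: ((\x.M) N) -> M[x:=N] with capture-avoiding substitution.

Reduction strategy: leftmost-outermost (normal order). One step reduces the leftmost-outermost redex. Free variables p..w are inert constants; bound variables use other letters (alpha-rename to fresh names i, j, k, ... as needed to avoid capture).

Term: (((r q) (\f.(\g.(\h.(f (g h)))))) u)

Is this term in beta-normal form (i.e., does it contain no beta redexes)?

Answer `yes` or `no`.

Answer: yes

Derivation:
Term: (((r q) (\f.(\g.(\h.(f (g h)))))) u)
No beta redexes found.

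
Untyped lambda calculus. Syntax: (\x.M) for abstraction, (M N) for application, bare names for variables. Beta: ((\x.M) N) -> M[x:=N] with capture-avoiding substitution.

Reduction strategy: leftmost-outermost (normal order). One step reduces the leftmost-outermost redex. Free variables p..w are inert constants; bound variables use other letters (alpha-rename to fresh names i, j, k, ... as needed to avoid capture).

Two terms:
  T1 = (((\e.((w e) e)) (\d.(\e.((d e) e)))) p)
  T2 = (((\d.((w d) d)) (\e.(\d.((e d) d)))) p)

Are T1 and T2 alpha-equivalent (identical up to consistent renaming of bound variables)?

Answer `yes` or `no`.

Term 1: (((\e.((w e) e)) (\d.(\e.((d e) e)))) p)
Term 2: (((\d.((w d) d)) (\e.(\d.((e d) d)))) p)
Alpha-equivalence: compare structure up to binder renaming.
Result: True

Answer: yes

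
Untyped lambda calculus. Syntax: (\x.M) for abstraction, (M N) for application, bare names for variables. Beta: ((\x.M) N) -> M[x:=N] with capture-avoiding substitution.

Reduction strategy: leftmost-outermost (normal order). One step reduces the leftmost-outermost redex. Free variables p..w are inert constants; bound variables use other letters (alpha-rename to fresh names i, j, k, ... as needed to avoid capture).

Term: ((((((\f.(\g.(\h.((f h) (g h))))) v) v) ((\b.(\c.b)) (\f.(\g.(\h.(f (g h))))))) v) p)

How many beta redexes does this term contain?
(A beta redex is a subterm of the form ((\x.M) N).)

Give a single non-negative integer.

Term: ((((((\f.(\g.(\h.((f h) (g h))))) v) v) ((\b.(\c.b)) (\f.(\g.(\h.(f (g h))))))) v) p)
  Redex: ((\f.(\g.(\h.((f h) (g h))))) v)
  Redex: ((\b.(\c.b)) (\f.(\g.(\h.(f (g h))))))
Total redexes: 2

Answer: 2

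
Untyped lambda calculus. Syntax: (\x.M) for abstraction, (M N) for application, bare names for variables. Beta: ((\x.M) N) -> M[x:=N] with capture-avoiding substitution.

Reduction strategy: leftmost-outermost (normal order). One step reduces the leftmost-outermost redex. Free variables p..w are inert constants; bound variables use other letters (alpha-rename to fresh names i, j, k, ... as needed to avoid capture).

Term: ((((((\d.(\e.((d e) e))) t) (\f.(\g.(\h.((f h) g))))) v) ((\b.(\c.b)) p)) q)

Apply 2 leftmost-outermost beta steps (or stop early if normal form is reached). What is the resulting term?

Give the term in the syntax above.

Step 0: ((((((\d.(\e.((d e) e))) t) (\f.(\g.(\h.((f h) g))))) v) ((\b.(\c.b)) p)) q)
Step 1: (((((\e.((t e) e)) (\f.(\g.(\h.((f h) g))))) v) ((\b.(\c.b)) p)) q)
Step 2: (((((t (\f.(\g.(\h.((f h) g))))) (\f.(\g.(\h.((f h) g))))) v) ((\b.(\c.b)) p)) q)

Answer: (((((t (\f.(\g.(\h.((f h) g))))) (\f.(\g.(\h.((f h) g))))) v) ((\b.(\c.b)) p)) q)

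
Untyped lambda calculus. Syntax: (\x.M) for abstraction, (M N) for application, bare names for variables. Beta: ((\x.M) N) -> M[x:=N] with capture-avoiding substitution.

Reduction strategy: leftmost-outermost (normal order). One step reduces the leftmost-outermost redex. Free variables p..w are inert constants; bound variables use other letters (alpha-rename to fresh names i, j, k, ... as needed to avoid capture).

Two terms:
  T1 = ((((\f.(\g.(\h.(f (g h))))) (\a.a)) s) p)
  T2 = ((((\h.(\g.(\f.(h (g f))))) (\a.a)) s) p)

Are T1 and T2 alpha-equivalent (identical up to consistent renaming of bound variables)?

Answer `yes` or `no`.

Answer: yes

Derivation:
Term 1: ((((\f.(\g.(\h.(f (g h))))) (\a.a)) s) p)
Term 2: ((((\h.(\g.(\f.(h (g f))))) (\a.a)) s) p)
Alpha-equivalence: compare structure up to binder renaming.
Result: True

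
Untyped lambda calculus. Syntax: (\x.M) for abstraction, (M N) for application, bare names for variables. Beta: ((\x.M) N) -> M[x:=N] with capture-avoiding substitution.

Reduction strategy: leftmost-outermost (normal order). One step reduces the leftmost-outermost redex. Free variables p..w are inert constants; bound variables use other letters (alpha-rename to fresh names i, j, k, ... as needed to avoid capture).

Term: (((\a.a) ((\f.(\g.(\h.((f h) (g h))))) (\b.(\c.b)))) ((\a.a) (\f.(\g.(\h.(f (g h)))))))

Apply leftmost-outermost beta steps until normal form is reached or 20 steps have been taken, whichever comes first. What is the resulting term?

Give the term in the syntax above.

Step 0: (((\a.a) ((\f.(\g.(\h.((f h) (g h))))) (\b.(\c.b)))) ((\a.a) (\f.(\g.(\h.(f (g h)))))))
Step 1: (((\f.(\g.(\h.((f h) (g h))))) (\b.(\c.b))) ((\a.a) (\f.(\g.(\h.(f (g h)))))))
Step 2: ((\g.(\h.(((\b.(\c.b)) h) (g h)))) ((\a.a) (\f.(\g.(\h.(f (g h)))))))
Step 3: (\h.(((\b.(\c.b)) h) (((\a.a) (\f.(\g.(\h.(f (g h)))))) h)))
Step 4: (\h.((\c.h) (((\a.a) (\f.(\g.(\h.(f (g h)))))) h)))
Step 5: (\h.h)

Answer: (\h.h)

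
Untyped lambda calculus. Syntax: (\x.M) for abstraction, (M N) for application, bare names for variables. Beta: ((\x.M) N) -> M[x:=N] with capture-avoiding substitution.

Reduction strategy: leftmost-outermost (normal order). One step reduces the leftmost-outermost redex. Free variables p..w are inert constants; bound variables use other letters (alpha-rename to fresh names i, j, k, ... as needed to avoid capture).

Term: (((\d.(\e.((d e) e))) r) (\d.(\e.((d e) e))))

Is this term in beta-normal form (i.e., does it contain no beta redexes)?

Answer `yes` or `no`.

Term: (((\d.(\e.((d e) e))) r) (\d.(\e.((d e) e))))
Found 1 beta redex(es).

Answer: no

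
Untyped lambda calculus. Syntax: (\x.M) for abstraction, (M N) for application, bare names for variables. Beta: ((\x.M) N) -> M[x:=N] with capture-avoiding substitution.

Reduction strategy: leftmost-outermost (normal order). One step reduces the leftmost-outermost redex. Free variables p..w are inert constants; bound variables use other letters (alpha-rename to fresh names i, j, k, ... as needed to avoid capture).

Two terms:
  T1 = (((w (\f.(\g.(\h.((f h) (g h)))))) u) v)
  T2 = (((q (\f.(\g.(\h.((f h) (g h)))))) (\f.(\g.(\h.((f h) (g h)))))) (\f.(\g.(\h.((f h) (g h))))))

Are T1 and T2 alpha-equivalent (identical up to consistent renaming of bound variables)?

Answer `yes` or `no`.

Answer: no

Derivation:
Term 1: (((w (\f.(\g.(\h.((f h) (g h)))))) u) v)
Term 2: (((q (\f.(\g.(\h.((f h) (g h)))))) (\f.(\g.(\h.((f h) (g h)))))) (\f.(\g.(\h.((f h) (g h))))))
Alpha-equivalence: compare structure up to binder renaming.
Result: False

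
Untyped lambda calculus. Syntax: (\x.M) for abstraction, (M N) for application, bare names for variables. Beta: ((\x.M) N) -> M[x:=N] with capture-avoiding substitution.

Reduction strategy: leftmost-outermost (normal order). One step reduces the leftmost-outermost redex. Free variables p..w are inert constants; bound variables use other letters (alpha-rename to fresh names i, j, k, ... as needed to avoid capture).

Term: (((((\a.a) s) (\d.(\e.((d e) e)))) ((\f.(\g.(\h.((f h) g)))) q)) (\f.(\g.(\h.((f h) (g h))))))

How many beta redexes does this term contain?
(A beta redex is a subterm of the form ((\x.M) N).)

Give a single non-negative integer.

Term: (((((\a.a) s) (\d.(\e.((d e) e)))) ((\f.(\g.(\h.((f h) g)))) q)) (\f.(\g.(\h.((f h) (g h))))))
  Redex: ((\a.a) s)
  Redex: ((\f.(\g.(\h.((f h) g)))) q)
Total redexes: 2

Answer: 2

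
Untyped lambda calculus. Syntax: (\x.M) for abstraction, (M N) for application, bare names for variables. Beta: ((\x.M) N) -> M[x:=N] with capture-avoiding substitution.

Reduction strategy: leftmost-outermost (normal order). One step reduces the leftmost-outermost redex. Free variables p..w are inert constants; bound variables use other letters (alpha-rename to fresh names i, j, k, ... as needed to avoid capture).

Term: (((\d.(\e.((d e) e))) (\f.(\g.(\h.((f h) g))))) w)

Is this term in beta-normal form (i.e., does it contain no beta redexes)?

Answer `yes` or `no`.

Term: (((\d.(\e.((d e) e))) (\f.(\g.(\h.((f h) g))))) w)
Found 1 beta redex(es).

Answer: no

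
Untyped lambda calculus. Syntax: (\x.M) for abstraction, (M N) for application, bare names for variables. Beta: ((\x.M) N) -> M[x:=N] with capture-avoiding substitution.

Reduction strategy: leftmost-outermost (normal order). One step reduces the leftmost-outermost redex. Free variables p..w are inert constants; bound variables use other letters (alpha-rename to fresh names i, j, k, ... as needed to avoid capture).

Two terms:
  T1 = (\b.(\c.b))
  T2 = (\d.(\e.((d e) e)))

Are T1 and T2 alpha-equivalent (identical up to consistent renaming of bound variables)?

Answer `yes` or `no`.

Answer: no

Derivation:
Term 1: (\b.(\c.b))
Term 2: (\d.(\e.((d e) e)))
Alpha-equivalence: compare structure up to binder renaming.
Result: False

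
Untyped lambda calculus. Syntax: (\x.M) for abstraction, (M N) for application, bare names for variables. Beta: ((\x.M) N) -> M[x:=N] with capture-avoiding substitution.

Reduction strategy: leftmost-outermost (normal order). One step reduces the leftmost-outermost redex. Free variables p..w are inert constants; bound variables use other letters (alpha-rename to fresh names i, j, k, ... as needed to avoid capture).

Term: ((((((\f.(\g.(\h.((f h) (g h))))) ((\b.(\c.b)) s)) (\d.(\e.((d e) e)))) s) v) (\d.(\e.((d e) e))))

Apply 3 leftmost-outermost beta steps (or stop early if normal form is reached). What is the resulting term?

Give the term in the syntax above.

Answer: ((((((\b.(\c.b)) s) s) ((\d.(\e.((d e) e))) s)) v) (\d.(\e.((d e) e))))

Derivation:
Step 0: ((((((\f.(\g.(\h.((f h) (g h))))) ((\b.(\c.b)) s)) (\d.(\e.((d e) e)))) s) v) (\d.(\e.((d e) e))))
Step 1: (((((\g.(\h.((((\b.(\c.b)) s) h) (g h)))) (\d.(\e.((d e) e)))) s) v) (\d.(\e.((d e) e))))
Step 2: ((((\h.((((\b.(\c.b)) s) h) ((\d.(\e.((d e) e))) h))) s) v) (\d.(\e.((d e) e))))
Step 3: ((((((\b.(\c.b)) s) s) ((\d.(\e.((d e) e))) s)) v) (\d.(\e.((d e) e))))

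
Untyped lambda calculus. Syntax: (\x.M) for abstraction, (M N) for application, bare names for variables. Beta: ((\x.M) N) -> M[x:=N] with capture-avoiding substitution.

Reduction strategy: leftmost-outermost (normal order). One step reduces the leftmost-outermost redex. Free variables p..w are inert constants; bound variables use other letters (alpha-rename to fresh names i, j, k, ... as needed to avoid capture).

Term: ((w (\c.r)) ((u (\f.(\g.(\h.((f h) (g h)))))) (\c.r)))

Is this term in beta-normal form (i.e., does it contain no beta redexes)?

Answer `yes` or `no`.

Answer: yes

Derivation:
Term: ((w (\c.r)) ((u (\f.(\g.(\h.((f h) (g h)))))) (\c.r)))
No beta redexes found.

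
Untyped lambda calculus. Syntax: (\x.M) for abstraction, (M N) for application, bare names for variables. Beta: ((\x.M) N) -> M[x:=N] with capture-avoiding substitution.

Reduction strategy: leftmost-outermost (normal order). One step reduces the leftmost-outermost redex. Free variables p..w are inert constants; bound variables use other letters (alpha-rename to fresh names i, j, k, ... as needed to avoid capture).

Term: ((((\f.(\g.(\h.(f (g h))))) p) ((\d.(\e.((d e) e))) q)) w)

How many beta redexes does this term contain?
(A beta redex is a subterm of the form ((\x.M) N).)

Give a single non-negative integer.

Answer: 2

Derivation:
Term: ((((\f.(\g.(\h.(f (g h))))) p) ((\d.(\e.((d e) e))) q)) w)
  Redex: ((\f.(\g.(\h.(f (g h))))) p)
  Redex: ((\d.(\e.((d e) e))) q)
Total redexes: 2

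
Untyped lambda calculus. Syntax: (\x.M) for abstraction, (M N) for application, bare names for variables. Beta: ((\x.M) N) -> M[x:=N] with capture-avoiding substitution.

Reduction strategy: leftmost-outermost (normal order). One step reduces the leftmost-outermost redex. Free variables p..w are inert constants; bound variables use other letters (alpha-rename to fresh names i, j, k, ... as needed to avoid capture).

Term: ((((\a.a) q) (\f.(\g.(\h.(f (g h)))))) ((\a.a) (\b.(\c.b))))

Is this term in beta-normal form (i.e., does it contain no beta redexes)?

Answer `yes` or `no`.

Answer: no

Derivation:
Term: ((((\a.a) q) (\f.(\g.(\h.(f (g h)))))) ((\a.a) (\b.(\c.b))))
Found 2 beta redex(es).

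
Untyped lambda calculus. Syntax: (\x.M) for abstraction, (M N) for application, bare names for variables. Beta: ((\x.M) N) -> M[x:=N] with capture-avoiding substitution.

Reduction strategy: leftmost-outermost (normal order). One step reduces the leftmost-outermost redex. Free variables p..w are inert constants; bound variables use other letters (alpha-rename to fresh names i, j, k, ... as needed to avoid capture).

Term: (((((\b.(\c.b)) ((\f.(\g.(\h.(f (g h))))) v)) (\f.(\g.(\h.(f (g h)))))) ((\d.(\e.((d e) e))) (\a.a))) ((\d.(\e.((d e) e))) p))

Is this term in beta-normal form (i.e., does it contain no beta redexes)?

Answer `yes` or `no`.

Term: (((((\b.(\c.b)) ((\f.(\g.(\h.(f (g h))))) v)) (\f.(\g.(\h.(f (g h)))))) ((\d.(\e.((d e) e))) (\a.a))) ((\d.(\e.((d e) e))) p))
Found 4 beta redex(es).

Answer: no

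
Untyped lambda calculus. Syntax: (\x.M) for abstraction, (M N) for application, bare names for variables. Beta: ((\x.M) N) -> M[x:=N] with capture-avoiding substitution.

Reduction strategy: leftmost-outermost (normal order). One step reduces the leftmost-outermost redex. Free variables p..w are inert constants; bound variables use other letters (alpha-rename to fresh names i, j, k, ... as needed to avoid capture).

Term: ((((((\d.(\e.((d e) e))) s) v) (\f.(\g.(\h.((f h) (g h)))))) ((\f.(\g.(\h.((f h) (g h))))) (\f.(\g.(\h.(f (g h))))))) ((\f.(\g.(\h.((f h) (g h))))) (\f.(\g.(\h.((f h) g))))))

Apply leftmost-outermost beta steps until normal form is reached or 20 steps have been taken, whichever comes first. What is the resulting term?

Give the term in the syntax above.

Answer: (((((s v) v) (\f.(\g.(\h.((f h) (g h)))))) (\g.(\h.(\i.(h ((g h) i)))))) (\g.(\h.(\i.((h i) (g h))))))

Derivation:
Step 0: ((((((\d.(\e.((d e) e))) s) v) (\f.(\g.(\h.((f h) (g h)))))) ((\f.(\g.(\h.((f h) (g h))))) (\f.(\g.(\h.(f (g h))))))) ((\f.(\g.(\h.((f h) (g h))))) (\f.(\g.(\h.((f h) g))))))
Step 1: (((((\e.((s e) e)) v) (\f.(\g.(\h.((f h) (g h)))))) ((\f.(\g.(\h.((f h) (g h))))) (\f.(\g.(\h.(f (g h))))))) ((\f.(\g.(\h.((f h) (g h))))) (\f.(\g.(\h.((f h) g))))))
Step 2: (((((s v) v) (\f.(\g.(\h.((f h) (g h)))))) ((\f.(\g.(\h.((f h) (g h))))) (\f.(\g.(\h.(f (g h))))))) ((\f.(\g.(\h.((f h) (g h))))) (\f.(\g.(\h.((f h) g))))))
Step 3: (((((s v) v) (\f.(\g.(\h.((f h) (g h)))))) (\g.(\h.(((\f.(\g.(\h.(f (g h))))) h) (g h))))) ((\f.(\g.(\h.((f h) (g h))))) (\f.(\g.(\h.((f h) g))))))
Step 4: (((((s v) v) (\f.(\g.(\h.((f h) (g h)))))) (\g.(\h.((\g.(\i.(h (g i)))) (g h))))) ((\f.(\g.(\h.((f h) (g h))))) (\f.(\g.(\h.((f h) g))))))
Step 5: (((((s v) v) (\f.(\g.(\h.((f h) (g h)))))) (\g.(\h.(\i.(h ((g h) i)))))) ((\f.(\g.(\h.((f h) (g h))))) (\f.(\g.(\h.((f h) g))))))
Step 6: (((((s v) v) (\f.(\g.(\h.((f h) (g h)))))) (\g.(\h.(\i.(h ((g h) i)))))) (\g.(\h.(((\f.(\g.(\h.((f h) g)))) h) (g h)))))
Step 7: (((((s v) v) (\f.(\g.(\h.((f h) (g h)))))) (\g.(\h.(\i.(h ((g h) i)))))) (\g.(\h.((\g.(\i.((h i) g))) (g h)))))
Step 8: (((((s v) v) (\f.(\g.(\h.((f h) (g h)))))) (\g.(\h.(\i.(h ((g h) i)))))) (\g.(\h.(\i.((h i) (g h))))))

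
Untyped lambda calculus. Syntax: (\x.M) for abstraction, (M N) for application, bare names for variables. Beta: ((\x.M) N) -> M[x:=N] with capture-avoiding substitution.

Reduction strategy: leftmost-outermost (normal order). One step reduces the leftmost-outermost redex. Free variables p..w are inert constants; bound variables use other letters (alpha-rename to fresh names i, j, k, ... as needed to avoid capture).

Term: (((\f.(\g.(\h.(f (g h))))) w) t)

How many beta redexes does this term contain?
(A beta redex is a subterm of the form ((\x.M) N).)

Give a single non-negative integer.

Answer: 1

Derivation:
Term: (((\f.(\g.(\h.(f (g h))))) w) t)
  Redex: ((\f.(\g.(\h.(f (g h))))) w)
Total redexes: 1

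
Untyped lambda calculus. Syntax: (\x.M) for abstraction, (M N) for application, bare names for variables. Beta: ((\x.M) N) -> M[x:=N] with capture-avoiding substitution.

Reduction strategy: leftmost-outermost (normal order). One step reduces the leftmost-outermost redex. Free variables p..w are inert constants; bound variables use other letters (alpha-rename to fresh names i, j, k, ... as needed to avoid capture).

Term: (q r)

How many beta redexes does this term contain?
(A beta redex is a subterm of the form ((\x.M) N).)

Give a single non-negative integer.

Answer: 0

Derivation:
Term: (q r)
  (no redexes)
Total redexes: 0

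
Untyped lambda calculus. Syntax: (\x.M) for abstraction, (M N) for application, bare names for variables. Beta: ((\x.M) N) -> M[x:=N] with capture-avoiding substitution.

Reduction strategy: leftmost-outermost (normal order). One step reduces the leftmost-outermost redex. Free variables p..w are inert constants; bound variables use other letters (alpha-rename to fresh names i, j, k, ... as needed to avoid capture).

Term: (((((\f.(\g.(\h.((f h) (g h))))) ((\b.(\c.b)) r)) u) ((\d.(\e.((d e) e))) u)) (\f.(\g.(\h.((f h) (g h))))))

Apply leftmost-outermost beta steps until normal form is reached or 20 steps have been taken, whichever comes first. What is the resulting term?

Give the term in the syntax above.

Answer: ((r (u (\e.((u e) e)))) (\f.(\g.(\h.((f h) (g h))))))

Derivation:
Step 0: (((((\f.(\g.(\h.((f h) (g h))))) ((\b.(\c.b)) r)) u) ((\d.(\e.((d e) e))) u)) (\f.(\g.(\h.((f h) (g h))))))
Step 1: ((((\g.(\h.((((\b.(\c.b)) r) h) (g h)))) u) ((\d.(\e.((d e) e))) u)) (\f.(\g.(\h.((f h) (g h))))))
Step 2: (((\h.((((\b.(\c.b)) r) h) (u h))) ((\d.(\e.((d e) e))) u)) (\f.(\g.(\h.((f h) (g h))))))
Step 3: (((((\b.(\c.b)) r) ((\d.(\e.((d e) e))) u)) (u ((\d.(\e.((d e) e))) u))) (\f.(\g.(\h.((f h) (g h))))))
Step 4: ((((\c.r) ((\d.(\e.((d e) e))) u)) (u ((\d.(\e.((d e) e))) u))) (\f.(\g.(\h.((f h) (g h))))))
Step 5: ((r (u ((\d.(\e.((d e) e))) u))) (\f.(\g.(\h.((f h) (g h))))))
Step 6: ((r (u (\e.((u e) e)))) (\f.(\g.(\h.((f h) (g h))))))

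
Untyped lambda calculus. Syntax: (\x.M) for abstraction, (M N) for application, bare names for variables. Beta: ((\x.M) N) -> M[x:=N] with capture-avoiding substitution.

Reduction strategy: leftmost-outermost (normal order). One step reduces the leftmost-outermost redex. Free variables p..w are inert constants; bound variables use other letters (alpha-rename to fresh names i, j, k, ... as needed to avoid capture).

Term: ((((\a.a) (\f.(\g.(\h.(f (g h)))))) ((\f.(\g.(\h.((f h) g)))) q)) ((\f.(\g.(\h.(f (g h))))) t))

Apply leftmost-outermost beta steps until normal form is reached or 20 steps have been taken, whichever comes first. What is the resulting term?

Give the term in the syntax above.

Answer: (\h.(\i.((q i) (\i.(t (h i))))))

Derivation:
Step 0: ((((\a.a) (\f.(\g.(\h.(f (g h)))))) ((\f.(\g.(\h.((f h) g)))) q)) ((\f.(\g.(\h.(f (g h))))) t))
Step 1: (((\f.(\g.(\h.(f (g h))))) ((\f.(\g.(\h.((f h) g)))) q)) ((\f.(\g.(\h.(f (g h))))) t))
Step 2: ((\g.(\h.(((\f.(\g.(\h.((f h) g)))) q) (g h)))) ((\f.(\g.(\h.(f (g h))))) t))
Step 3: (\h.(((\f.(\g.(\h.((f h) g)))) q) (((\f.(\g.(\h.(f (g h))))) t) h)))
Step 4: (\h.((\g.(\h.((q h) g))) (((\f.(\g.(\h.(f (g h))))) t) h)))
Step 5: (\h.(\i.((q i) (((\f.(\g.(\h.(f (g h))))) t) h))))
Step 6: (\h.(\i.((q i) ((\g.(\h.(t (g h)))) h))))
Step 7: (\h.(\i.((q i) (\i.(t (h i))))))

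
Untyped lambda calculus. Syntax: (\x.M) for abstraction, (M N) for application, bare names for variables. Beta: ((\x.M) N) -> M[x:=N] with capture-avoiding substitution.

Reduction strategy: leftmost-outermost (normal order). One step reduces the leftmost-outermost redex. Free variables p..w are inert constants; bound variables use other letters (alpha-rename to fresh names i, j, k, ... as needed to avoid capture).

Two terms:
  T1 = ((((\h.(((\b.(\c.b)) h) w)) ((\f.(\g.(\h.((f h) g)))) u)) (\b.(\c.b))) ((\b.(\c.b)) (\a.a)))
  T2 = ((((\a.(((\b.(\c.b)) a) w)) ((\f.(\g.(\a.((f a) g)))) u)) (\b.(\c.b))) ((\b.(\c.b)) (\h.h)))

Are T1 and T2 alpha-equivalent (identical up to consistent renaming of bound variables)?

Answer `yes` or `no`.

Answer: yes

Derivation:
Term 1: ((((\h.(((\b.(\c.b)) h) w)) ((\f.(\g.(\h.((f h) g)))) u)) (\b.(\c.b))) ((\b.(\c.b)) (\a.a)))
Term 2: ((((\a.(((\b.(\c.b)) a) w)) ((\f.(\g.(\a.((f a) g)))) u)) (\b.(\c.b))) ((\b.(\c.b)) (\h.h)))
Alpha-equivalence: compare structure up to binder renaming.
Result: True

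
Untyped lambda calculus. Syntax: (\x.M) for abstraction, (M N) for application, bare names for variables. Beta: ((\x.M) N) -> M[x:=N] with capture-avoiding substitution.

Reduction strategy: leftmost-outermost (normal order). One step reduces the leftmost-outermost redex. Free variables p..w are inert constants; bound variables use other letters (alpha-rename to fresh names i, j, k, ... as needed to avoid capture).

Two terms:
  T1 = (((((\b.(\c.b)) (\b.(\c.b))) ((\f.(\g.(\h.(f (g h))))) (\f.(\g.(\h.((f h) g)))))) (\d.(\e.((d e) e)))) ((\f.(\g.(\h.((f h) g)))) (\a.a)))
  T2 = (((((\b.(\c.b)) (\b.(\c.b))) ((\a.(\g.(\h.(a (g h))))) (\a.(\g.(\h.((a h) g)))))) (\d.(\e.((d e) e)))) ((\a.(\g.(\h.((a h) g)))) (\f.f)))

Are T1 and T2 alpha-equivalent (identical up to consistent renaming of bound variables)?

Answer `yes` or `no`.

Answer: yes

Derivation:
Term 1: (((((\b.(\c.b)) (\b.(\c.b))) ((\f.(\g.(\h.(f (g h))))) (\f.(\g.(\h.((f h) g)))))) (\d.(\e.((d e) e)))) ((\f.(\g.(\h.((f h) g)))) (\a.a)))
Term 2: (((((\b.(\c.b)) (\b.(\c.b))) ((\a.(\g.(\h.(a (g h))))) (\a.(\g.(\h.((a h) g)))))) (\d.(\e.((d e) e)))) ((\a.(\g.(\h.((a h) g)))) (\f.f)))
Alpha-equivalence: compare structure up to binder renaming.
Result: True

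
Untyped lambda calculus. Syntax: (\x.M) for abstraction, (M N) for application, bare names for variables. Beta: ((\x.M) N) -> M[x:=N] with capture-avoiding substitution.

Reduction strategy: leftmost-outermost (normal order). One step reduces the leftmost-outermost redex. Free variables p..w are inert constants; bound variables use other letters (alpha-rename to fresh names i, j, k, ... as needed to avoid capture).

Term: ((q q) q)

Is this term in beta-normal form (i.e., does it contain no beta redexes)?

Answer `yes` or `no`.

Term: ((q q) q)
No beta redexes found.

Answer: yes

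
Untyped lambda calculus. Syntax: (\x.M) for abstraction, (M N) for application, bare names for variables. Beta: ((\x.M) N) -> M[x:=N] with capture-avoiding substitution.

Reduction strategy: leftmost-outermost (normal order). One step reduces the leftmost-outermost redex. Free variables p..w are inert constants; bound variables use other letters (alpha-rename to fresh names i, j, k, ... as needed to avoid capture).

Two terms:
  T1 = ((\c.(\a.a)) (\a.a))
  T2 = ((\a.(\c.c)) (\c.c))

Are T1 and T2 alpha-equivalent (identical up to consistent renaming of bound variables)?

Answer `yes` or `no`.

Answer: yes

Derivation:
Term 1: ((\c.(\a.a)) (\a.a))
Term 2: ((\a.(\c.c)) (\c.c))
Alpha-equivalence: compare structure up to binder renaming.
Result: True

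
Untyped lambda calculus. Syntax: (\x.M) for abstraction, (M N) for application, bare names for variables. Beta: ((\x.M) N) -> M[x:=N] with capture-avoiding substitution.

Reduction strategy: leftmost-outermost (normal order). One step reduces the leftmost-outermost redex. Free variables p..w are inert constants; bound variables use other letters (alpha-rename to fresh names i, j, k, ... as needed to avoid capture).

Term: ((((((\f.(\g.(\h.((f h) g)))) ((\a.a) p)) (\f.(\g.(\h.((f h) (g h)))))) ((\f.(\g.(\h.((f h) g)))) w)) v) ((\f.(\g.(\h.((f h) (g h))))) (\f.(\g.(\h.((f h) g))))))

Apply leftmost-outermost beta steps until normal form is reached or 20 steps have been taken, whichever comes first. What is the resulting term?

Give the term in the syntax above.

Step 0: ((((((\f.(\g.(\h.((f h) g)))) ((\a.a) p)) (\f.(\g.(\h.((f h) (g h)))))) ((\f.(\g.(\h.((f h) g)))) w)) v) ((\f.(\g.(\h.((f h) (g h))))) (\f.(\g.(\h.((f h) g))))))
Step 1: (((((\g.(\h.((((\a.a) p) h) g))) (\f.(\g.(\h.((f h) (g h)))))) ((\f.(\g.(\h.((f h) g)))) w)) v) ((\f.(\g.(\h.((f h) (g h))))) (\f.(\g.(\h.((f h) g))))))
Step 2: ((((\h.((((\a.a) p) h) (\f.(\g.(\h.((f h) (g h))))))) ((\f.(\g.(\h.((f h) g)))) w)) v) ((\f.(\g.(\h.((f h) (g h))))) (\f.(\g.(\h.((f h) g))))))
Step 3: ((((((\a.a) p) ((\f.(\g.(\h.((f h) g)))) w)) (\f.(\g.(\h.((f h) (g h)))))) v) ((\f.(\g.(\h.((f h) (g h))))) (\f.(\g.(\h.((f h) g))))))
Step 4: ((((p ((\f.(\g.(\h.((f h) g)))) w)) (\f.(\g.(\h.((f h) (g h)))))) v) ((\f.(\g.(\h.((f h) (g h))))) (\f.(\g.(\h.((f h) g))))))
Step 5: ((((p (\g.(\h.((w h) g)))) (\f.(\g.(\h.((f h) (g h)))))) v) ((\f.(\g.(\h.((f h) (g h))))) (\f.(\g.(\h.((f h) g))))))
Step 6: ((((p (\g.(\h.((w h) g)))) (\f.(\g.(\h.((f h) (g h)))))) v) (\g.(\h.(((\f.(\g.(\h.((f h) g)))) h) (g h)))))
Step 7: ((((p (\g.(\h.((w h) g)))) (\f.(\g.(\h.((f h) (g h)))))) v) (\g.(\h.((\g.(\i.((h i) g))) (g h)))))
Step 8: ((((p (\g.(\h.((w h) g)))) (\f.(\g.(\h.((f h) (g h)))))) v) (\g.(\h.(\i.((h i) (g h))))))

Answer: ((((p (\g.(\h.((w h) g)))) (\f.(\g.(\h.((f h) (g h)))))) v) (\g.(\h.(\i.((h i) (g h))))))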